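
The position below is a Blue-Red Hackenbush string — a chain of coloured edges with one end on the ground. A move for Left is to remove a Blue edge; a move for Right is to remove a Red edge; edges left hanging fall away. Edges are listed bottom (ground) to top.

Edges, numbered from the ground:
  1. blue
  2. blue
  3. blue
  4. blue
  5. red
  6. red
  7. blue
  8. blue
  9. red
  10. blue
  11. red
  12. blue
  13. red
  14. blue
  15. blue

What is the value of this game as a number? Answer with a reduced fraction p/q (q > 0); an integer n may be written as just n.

G(b) = { 0 | none } = 1
G(bb) = { 0 1 | none } = 2
G(bbb) = { 0 1 2 | none } = 3
G(bbbb) = { 0 1 2 3 | none } = 4
G(bbbbr) = { 0 1 2 3 | 4 } = 7/2
G(bbbbrr) = { 0 1 2 3 | 7/2 4 } = 13/4
G(bbbbrrb) = { 0 1 2 3 13/4 | 7/2 4 } = 27/8
G(bbbbrrbb) = { 0 1 2 3 13/4 27/8 | 7/2 4 } = 55/16
G(bbbbrrbbr) = { 0 1 2 3 13/4 27/8 | 55/16 7/2 4 } = 109/32
G(bbbbrrbbrb) = { 0 1 2 3 13/4 27/8 109/32 | 55/16 7/2 4 } = 219/64
G(bbbbrrbbrbr) = { 0 1 2 3 13/4 27/8 109/32 | 219/64 55/16 7/2 4 } = 437/128
G(bbbbrrbbrbrb) = { 0 1 2 3 13/4 27/8 109/32 437/128 | 219/64 55/16 7/2 4 } = 875/256
G(bbbbrrbbrbrbr) = { 0 1 2 3 13/4 27/8 109/32 437/128 | 875/256 219/64 55/16 7/2 4 } = 1749/512
G(bbbbrrbbrbrbrb) = { 0 1 2 3 13/4 27/8 109/32 437/128 1749/512 | 875/256 219/64 55/16 7/2 4 } = 3499/1024
G(bbbbrrbbrbrbrbb) = { 0 1 2 3 13/4 27/8 109/32 437/128 1749/512 3499/1024 | 875/256 219/64 55/16 7/2 4 } = 6999/2048

6999/2048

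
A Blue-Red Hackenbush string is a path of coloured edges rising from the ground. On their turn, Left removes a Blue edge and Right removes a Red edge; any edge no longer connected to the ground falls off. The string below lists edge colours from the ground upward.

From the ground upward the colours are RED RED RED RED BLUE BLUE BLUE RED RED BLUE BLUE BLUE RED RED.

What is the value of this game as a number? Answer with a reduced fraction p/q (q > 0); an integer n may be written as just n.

R: Left { none }, Right { 0 } = simplest -1
RR: Left { none }, Right { -1,0 } = simplest -2
RRR: Left { none }, Right { -2,-1,0 } = simplest -3
RRRR: Left { none }, Right { -3,-2,-1,0 } = simplest -4
RRRRB: Left { -4 }, Right { -3,-2,-1,0 } = simplest -7/2
RRRRBB: Left { -4,-7/2 }, Right { -3,-2,-1,0 } = simplest -13/4
RRRRBBB: Left { -4,-7/2,-13/4 }, Right { -3,-2,-1,0 } = simplest -25/8
RRRRBBBR: Left { -4,-7/2,-13/4 }, Right { -25/8,-3,-2,-1,0 } = simplest -51/16
RRRRBBBRR: Left { -4,-7/2,-13/4 }, Right { -51/16,-25/8,-3,-2,-1,0 } = simplest -103/32
RRRRBBBRRB: Left { -4,-7/2,-13/4,-103/32 }, Right { -51/16,-25/8,-3,-2,-1,0 } = simplest -205/64
RRRRBBBRRBB: Left { -4,-7/2,-13/4,-103/32,-205/64 }, Right { -51/16,-25/8,-3,-2,-1,0 } = simplest -409/128
RRRRBBBRRBBB: Left { -4,-7/2,-13/4,-103/32,-205/64,-409/128 }, Right { -51/16,-25/8,-3,-2,-1,0 } = simplest -817/256
RRRRBBBRRBBBR: Left { -4,-7/2,-13/4,-103/32,-205/64,-409/128 }, Right { -817/256,-51/16,-25/8,-3,-2,-1,0 } = simplest -1635/512
RRRRBBBRRBBBRR: Left { -4,-7/2,-13/4,-103/32,-205/64,-409/128 }, Right { -1635/512,-817/256,-51/16,-25/8,-3,-2,-1,0 } = simplest -3271/1024

-3271/1024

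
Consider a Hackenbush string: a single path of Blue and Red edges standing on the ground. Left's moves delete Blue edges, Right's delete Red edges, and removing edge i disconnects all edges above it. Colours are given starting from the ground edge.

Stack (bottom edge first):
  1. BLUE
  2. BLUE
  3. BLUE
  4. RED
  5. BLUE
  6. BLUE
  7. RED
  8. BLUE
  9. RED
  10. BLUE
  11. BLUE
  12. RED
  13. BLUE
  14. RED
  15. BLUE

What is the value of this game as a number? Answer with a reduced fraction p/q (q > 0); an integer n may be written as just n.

11627/4096

Build v(s[:k]) for k = 1..15, string s = BLUE BLUE BLUE RED BLUE BLUE RED BLUE RED BLUE BLUE RED BLUE RED BLUE.
v(B) = { 0 | none } — 1
v(BB) = { 0,1 | none } — 2
v(BBB) = { 0,1,2 | none } — 3
v(BBBR) = { 0,1,2 | 3 } — 5/2
v(BBBRB) = { 0,1,2,5/2 | 3 } — 11/4
v(BBBRBB) = { 0,1,2,5/2,11/4 | 3 } — 23/8
v(BBBRBBR) = { 0,1,2,5/2,11/4 | 23/8,3 } — 45/16
v(BBBRBBRB) = { 0,1,2,5/2,11/4,45/16 | 23/8,3 } — 91/32
v(BBBRBBRBR) = { 0,1,2,5/2,11/4,45/16 | 91/32,23/8,3 } — 181/64
v(BBBRBBRBRB) = { 0,1,2,5/2,11/4,45/16,181/64 | 91/32,23/8,3 } — 363/128
v(BBBRBBRBRBB) = { 0,1,2,5/2,11/4,45/16,181/64,363/128 | 91/32,23/8,3 } — 727/256
v(BBBRBBRBRBBR) = { 0,1,2,5/2,11/4,45/16,181/64,363/128 | 727/256,91/32,23/8,3 } — 1453/512
v(BBBRBBRBRBBRB) = { 0,1,2,5/2,11/4,45/16,181/64,363/128,1453/512 | 727/256,91/32,23/8,3 } — 2907/1024
v(BBBRBBRBRBBRBR) = { 0,1,2,5/2,11/4,45/16,181/64,363/128,1453/512 | 2907/1024,727/256,91/32,23/8,3 } — 5813/2048
v(BBBRBBRBRBBRBRB) = { 0,1,2,5/2,11/4,45/16,181/64,363/128,1453/512,5813/2048 | 2907/1024,727/256,91/32,23/8,3 } — 11627/4096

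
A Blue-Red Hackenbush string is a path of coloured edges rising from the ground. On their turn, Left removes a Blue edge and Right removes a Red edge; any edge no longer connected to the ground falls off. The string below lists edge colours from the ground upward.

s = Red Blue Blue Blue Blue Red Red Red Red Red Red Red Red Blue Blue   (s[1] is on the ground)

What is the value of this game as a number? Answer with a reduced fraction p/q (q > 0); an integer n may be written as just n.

val_1 [R]  L=[none]  R=[0]  => -1
val_2 [RB]  L=[-1]  R=[0]  => -1/2
val_3 [RBB]  L=[-1, -1/2]  R=[0]  => -1/4
val_4 [RBBB]  L=[-1, -1/2, -1/4]  R=[0]  => -1/8
val_5 [RBBBB]  L=[-1, -1/2, -1/4, -1/8]  R=[0]  => -1/16
val_6 [RBBBBR]  L=[-1, -1/2, -1/4, -1/8]  R=[-1/16, 0]  => -3/32
val_7 [RBBBBRR]  L=[-1, -1/2, -1/4, -1/8]  R=[-3/32, -1/16, 0]  => -7/64
val_8 [RBBBBRRR]  L=[-1, -1/2, -1/4, -1/8]  R=[-7/64, -3/32, -1/16, 0]  => -15/128
val_9 [RBBBBRRRR]  L=[-1, -1/2, -1/4, -1/8]  R=[-15/128, -7/64, -3/32, -1/16, 0]  => -31/256
val_10 [RBBBBRRRRR]  L=[-1, -1/2, -1/4, -1/8]  R=[-31/256, -15/128, -7/64, -3/32, -1/16, 0]  => -63/512
val_11 [RBBBBRRRRRR]  L=[-1, -1/2, -1/4, -1/8]  R=[-63/512, -31/256, -15/128, -7/64, -3/32, -1/16, 0]  => -127/1024
val_12 [RBBBBRRRRRRR]  L=[-1, -1/2, -1/4, -1/8]  R=[-127/1024, -63/512, -31/256, -15/128, -7/64, -3/32, -1/16, 0]  => -255/2048
val_13 [RBBBBRRRRRRRR]  L=[-1, -1/2, -1/4, -1/8]  R=[-255/2048, -127/1024, -63/512, -31/256, -15/128, -7/64, -3/32, -1/16, 0]  => -511/4096
val_14 [RBBBBRRRRRRRRB]  L=[-1, -1/2, -1/4, -1/8, -511/4096]  R=[-255/2048, -127/1024, -63/512, -31/256, -15/128, -7/64, -3/32, -1/16, 0]  => -1021/8192
val_15 [RBBBBRRRRRRRRBB]  L=[-1, -1/2, -1/4, -1/8, -511/4096, -1021/8192]  R=[-255/2048, -127/1024, -63/512, -31/256, -15/128, -7/64, -3/32, -1/16, 0]  => -2041/16384

-2041/16384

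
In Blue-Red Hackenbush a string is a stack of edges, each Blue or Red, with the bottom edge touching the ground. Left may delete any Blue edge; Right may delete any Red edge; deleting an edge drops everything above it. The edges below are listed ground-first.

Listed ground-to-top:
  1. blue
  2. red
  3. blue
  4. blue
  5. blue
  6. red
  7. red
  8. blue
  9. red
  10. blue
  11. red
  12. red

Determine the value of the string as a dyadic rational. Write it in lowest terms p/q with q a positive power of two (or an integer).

Prefix values for blue red blue blue blue red red blue red blue red red via {L|R} + simplicity:
1 of 12 · b · max L 0 · min R +∞ so 1
2 of 12 · br · max L 0 · min R 1 so 1/2
3 of 12 · brb · max L 1/2 · min R 1 so 3/4
4 of 12 · brbb · max L 3/4 · min R 1 so 7/8
5 of 12 · brbbb · max L 7/8 · min R 1 so 15/16
6 of 12 · brbbbr · max L 7/8 · min R 15/16 so 29/32
7 of 12 · brbbbrr · max L 7/8 · min R 29/32 so 57/64
8 of 12 · brbbbrrb · max L 57/64 · min R 29/32 so 115/128
9 of 12 · brbbbrrbr · max L 57/64 · min R 115/128 so 229/256
10 of 12 · brbbbrrbrb · max L 229/256 · min R 115/128 so 459/512
11 of 12 · brbbbrrbrbr · max L 229/256 · min R 459/512 so 917/1024
12 of 12 · brbbbrrbrbrr · max L 229/256 · min R 917/1024 so 1833/2048

1833/2048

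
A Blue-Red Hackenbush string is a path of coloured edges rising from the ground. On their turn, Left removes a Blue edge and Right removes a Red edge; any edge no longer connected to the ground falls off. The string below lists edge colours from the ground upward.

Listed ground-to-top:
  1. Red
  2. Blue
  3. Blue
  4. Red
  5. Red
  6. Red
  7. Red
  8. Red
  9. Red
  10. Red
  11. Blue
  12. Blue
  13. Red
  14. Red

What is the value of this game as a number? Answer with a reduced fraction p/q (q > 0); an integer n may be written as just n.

-4071/8192

Prefix values for Red Blue Blue Red Red Red Red Red Red Red Blue Blue Red Red via {L|R} + simplicity:
G_1 [R]  L=[·]  R=[0]  ⇒ -1
G_2 [RB]  L=[-1]  R=[0]  ⇒ -1/2
G_3 [RBB]  L=[-1,-1/2]  R=[0]  ⇒ -1/4
G_4 [RBBR]  L=[-1,-1/2]  R=[-1/4,0]  ⇒ -3/8
G_5 [RBBRR]  L=[-1,-1/2]  R=[-3/8,-1/4,0]  ⇒ -7/16
G_6 [RBBRRR]  L=[-1,-1/2]  R=[-7/16,-3/8,-1/4,0]  ⇒ -15/32
G_7 [RBBRRRR]  L=[-1,-1/2]  R=[-15/32,-7/16,-3/8,-1/4,0]  ⇒ -31/64
G_8 [RBBRRRRR]  L=[-1,-1/2]  R=[-31/64,-15/32,-7/16,-3/8,-1/4,0]  ⇒ -63/128
G_9 [RBBRRRRRR]  L=[-1,-1/2]  R=[-63/128,-31/64,-15/32,-7/16,-3/8,-1/4,0]  ⇒ -127/256
G_10 [RBBRRRRRRR]  L=[-1,-1/2]  R=[-127/256,-63/128,-31/64,-15/32,-7/16,-3/8,-1/4,0]  ⇒ -255/512
G_11 [RBBRRRRRRRB]  L=[-1,-1/2,-255/512]  R=[-127/256,-63/128,-31/64,-15/32,-7/16,-3/8,-1/4,0]  ⇒ -509/1024
G_12 [RBBRRRRRRRBB]  L=[-1,-1/2,-255/512,-509/1024]  R=[-127/256,-63/128,-31/64,-15/32,-7/16,-3/8,-1/4,0]  ⇒ -1017/2048
G_13 [RBBRRRRRRRBBR]  L=[-1,-1/2,-255/512,-509/1024]  R=[-1017/2048,-127/256,-63/128,-31/64,-15/32,-7/16,-3/8,-1/4,0]  ⇒ -2035/4096
G_14 [RBBRRRRRRRBBRR]  L=[-1,-1/2,-255/512,-509/1024]  R=[-2035/4096,-1017/2048,-127/256,-63/128,-31/64,-15/32,-7/16,-3/8,-1/4,0]  ⇒ -4071/8192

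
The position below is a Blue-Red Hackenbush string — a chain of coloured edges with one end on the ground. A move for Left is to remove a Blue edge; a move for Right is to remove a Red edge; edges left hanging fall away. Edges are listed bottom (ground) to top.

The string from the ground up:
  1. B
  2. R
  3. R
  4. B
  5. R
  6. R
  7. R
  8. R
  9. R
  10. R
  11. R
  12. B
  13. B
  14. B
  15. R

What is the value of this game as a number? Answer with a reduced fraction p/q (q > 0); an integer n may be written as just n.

B: Left { 0 }, Right { · } -> simplest 1
BR: Left { 0 }, Right { 1 } -> simplest 1/2
BRR: Left { 0 }, Right { 1/2; 1 } -> simplest 1/4
BRRB: Left { 0; 1/4 }, Right { 1/2; 1 } -> simplest 3/8
BRRBR: Left { 0; 1/4 }, Right { 3/8; 1/2; 1 } -> simplest 5/16
BRRBRR: Left { 0; 1/4 }, Right { 5/16; 3/8; 1/2; 1 } -> simplest 9/32
BRRBRRR: Left { 0; 1/4 }, Right { 9/32; 5/16; 3/8; 1/2; 1 } -> simplest 17/64
BRRBRRRR: Left { 0; 1/4 }, Right { 17/64; 9/32; 5/16; 3/8; 1/2; 1 } -> simplest 33/128
BRRBRRRRR: Left { 0; 1/4 }, Right { 33/128; 17/64; 9/32; 5/16; 3/8; 1/2; 1 } -> simplest 65/256
BRRBRRRRRR: Left { 0; 1/4 }, Right { 65/256; 33/128; 17/64; 9/32; 5/16; 3/8; 1/2; 1 } -> simplest 129/512
BRRBRRRRRRR: Left { 0; 1/4 }, Right { 129/512; 65/256; 33/128; 17/64; 9/32; 5/16; 3/8; 1/2; 1 } -> simplest 257/1024
BRRBRRRRRRRB: Left { 0; 1/4; 257/1024 }, Right { 129/512; 65/256; 33/128; 17/64; 9/32; 5/16; 3/8; 1/2; 1 } -> simplest 515/2048
BRRBRRRRRRRBB: Left { 0; 1/4; 257/1024; 515/2048 }, Right { 129/512; 65/256; 33/128; 17/64; 9/32; 5/16; 3/8; 1/2; 1 } -> simplest 1031/4096
BRRBRRRRRRRBBB: Left { 0; 1/4; 257/1024; 515/2048; 1031/4096 }, Right { 129/512; 65/256; 33/128; 17/64; 9/32; 5/16; 3/8; 1/2; 1 } -> simplest 2063/8192
BRRBRRRRRRRBBBR: Left { 0; 1/4; 257/1024; 515/2048; 1031/4096 }, Right { 2063/8192; 129/512; 65/256; 33/128; 17/64; 9/32; 5/16; 3/8; 1/2; 1 } -> simplest 4125/16384

4125/16384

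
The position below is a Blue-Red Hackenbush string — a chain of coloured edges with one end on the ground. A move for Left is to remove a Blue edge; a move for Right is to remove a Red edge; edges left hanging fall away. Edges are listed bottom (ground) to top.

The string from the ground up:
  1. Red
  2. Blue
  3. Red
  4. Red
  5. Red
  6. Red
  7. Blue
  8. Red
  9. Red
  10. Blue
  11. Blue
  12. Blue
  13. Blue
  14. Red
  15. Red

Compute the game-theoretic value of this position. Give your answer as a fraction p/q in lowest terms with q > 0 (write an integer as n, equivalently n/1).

R: Left { · }, Right { 0 } => simplest -1
RB: Left { -1 }, Right { 0 } => simplest -1/2
RBR: Left { -1 }, Right { -1/2, 0 } => simplest -3/4
RBRR: Left { -1 }, Right { -3/4, -1/2, 0 } => simplest -7/8
RBRRR: Left { -1 }, Right { -7/8, -3/4, -1/2, 0 } => simplest -15/16
RBRRRR: Left { -1 }, Right { -15/16, -7/8, -3/4, -1/2, 0 } => simplest -31/32
RBRRRRB: Left { -1, -31/32 }, Right { -15/16, -7/8, -3/4, -1/2, 0 } => simplest -61/64
RBRRRRBR: Left { -1, -31/32 }, Right { -61/64, -15/16, -7/8, -3/4, -1/2, 0 } => simplest -123/128
RBRRRRBRR: Left { -1, -31/32 }, Right { -123/128, -61/64, -15/16, -7/8, -3/4, -1/2, 0 } => simplest -247/256
RBRRRRBRRB: Left { -1, -31/32, -247/256 }, Right { -123/128, -61/64, -15/16, -7/8, -3/4, -1/2, 0 } => simplest -493/512
RBRRRRBRRBB: Left { -1, -31/32, -247/256, -493/512 }, Right { -123/128, -61/64, -15/16, -7/8, -3/4, -1/2, 0 } => simplest -985/1024
RBRRRRBRRBBB: Left { -1, -31/32, -247/256, -493/512, -985/1024 }, Right { -123/128, -61/64, -15/16, -7/8, -3/4, -1/2, 0 } => simplest -1969/2048
RBRRRRBRRBBBB: Left { -1, -31/32, -247/256, -493/512, -985/1024, -1969/2048 }, Right { -123/128, -61/64, -15/16, -7/8, -3/4, -1/2, 0 } => simplest -3937/4096
RBRRRRBRRBBBBR: Left { -1, -31/32, -247/256, -493/512, -985/1024, -1969/2048 }, Right { -3937/4096, -123/128, -61/64, -15/16, -7/8, -3/4, -1/2, 0 } => simplest -7875/8192
RBRRRRBRRBBBBRR: Left { -1, -31/32, -247/256, -493/512, -985/1024, -1969/2048 }, Right { -7875/8192, -3937/4096, -123/128, -61/64, -15/16, -7/8, -3/4, -1/2, 0 } => simplest -15751/16384

-15751/16384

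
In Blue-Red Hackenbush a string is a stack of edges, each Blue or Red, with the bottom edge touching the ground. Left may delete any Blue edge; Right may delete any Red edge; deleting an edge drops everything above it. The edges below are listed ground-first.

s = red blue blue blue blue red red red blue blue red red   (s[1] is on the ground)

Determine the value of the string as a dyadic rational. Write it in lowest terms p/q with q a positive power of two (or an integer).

Recurse on prefixes of the 12-edge string red blue blue blue blue red red red blue blue red red:
step 1: add red to get r; options L={ none } R={ 0 } gives -1
step 2: add blue to get rb; options L={ -1 } R={ 0 } gives -1/2
step 3: add blue to get rbb; options L={ -1, -1/2 } R={ 0 } gives -1/4
step 4: add blue to get rbbb; options L={ -1, -1/2, -1/4 } R={ 0 } gives -1/8
step 5: add blue to get rbbbb; options L={ -1, -1/2, -1/4, -1/8 } R={ 0 } gives -1/16
step 6: add red to get rbbbbr; options L={ -1, -1/2, -1/4, -1/8 } R={ -1/16, 0 } gives -3/32
step 7: add red to get rbbbbrr; options L={ -1, -1/2, -1/4, -1/8 } R={ -3/32, -1/16, 0 } gives -7/64
step 8: add red to get rbbbbrrr; options L={ -1, -1/2, -1/4, -1/8 } R={ -7/64, -3/32, -1/16, 0 } gives -15/128
step 9: add blue to get rbbbbrrrb; options L={ -1, -1/2, -1/4, -1/8, -15/128 } R={ -7/64, -3/32, -1/16, 0 } gives -29/256
step 10: add blue to get rbbbbrrrbb; options L={ -1, -1/2, -1/4, -1/8, -15/128, -29/256 } R={ -7/64, -3/32, -1/16, 0 } gives -57/512
step 11: add red to get rbbbbrrrbbr; options L={ -1, -1/2, -1/4, -1/8, -15/128, -29/256 } R={ -57/512, -7/64, -3/32, -1/16, 0 } gives -115/1024
step 12: add red to get rbbbbrrrbbrr; options L={ -1, -1/2, -1/4, -1/8, -15/128, -29/256 } R={ -115/1024, -57/512, -7/64, -3/32, -1/16, 0 } gives -231/2048

-231/2048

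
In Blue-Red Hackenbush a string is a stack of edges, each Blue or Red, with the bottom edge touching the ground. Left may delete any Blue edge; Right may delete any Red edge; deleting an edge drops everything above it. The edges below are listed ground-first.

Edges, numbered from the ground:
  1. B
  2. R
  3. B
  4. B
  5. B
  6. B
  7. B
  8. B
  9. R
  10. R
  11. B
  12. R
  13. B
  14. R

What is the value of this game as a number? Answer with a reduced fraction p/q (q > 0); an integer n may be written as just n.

8085/8192

Prefix values for B R B B B B B B R R B R B R via {L|R} + simplicity:
edge 1 of 14 (B): { 0 | none } ⇒ 1
edge 2 of 14 (R): { 0 | 1 } ⇒ 1/2
edge 3 of 14 (B): { 0,1/2 | 1 } ⇒ 3/4
edge 4 of 14 (B): { 0,1/2,3/4 | 1 } ⇒ 7/8
edge 5 of 14 (B): { 0,1/2,3/4,7/8 | 1 } ⇒ 15/16
edge 6 of 14 (B): { 0,1/2,3/4,7/8,15/16 | 1 } ⇒ 31/32
edge 7 of 14 (B): { 0,1/2,3/4,7/8,15/16,31/32 | 1 } ⇒ 63/64
edge 8 of 14 (B): { 0,1/2,3/4,7/8,15/16,31/32,63/64 | 1 } ⇒ 127/128
edge 9 of 14 (R): { 0,1/2,3/4,7/8,15/16,31/32,63/64 | 127/128,1 } ⇒ 253/256
edge 10 of 14 (R): { 0,1/2,3/4,7/8,15/16,31/32,63/64 | 253/256,127/128,1 } ⇒ 505/512
edge 11 of 14 (B): { 0,1/2,3/4,7/8,15/16,31/32,63/64,505/512 | 253/256,127/128,1 } ⇒ 1011/1024
edge 12 of 14 (R): { 0,1/2,3/4,7/8,15/16,31/32,63/64,505/512 | 1011/1024,253/256,127/128,1 } ⇒ 2021/2048
edge 13 of 14 (B): { 0,1/2,3/4,7/8,15/16,31/32,63/64,505/512,2021/2048 | 1011/1024,253/256,127/128,1 } ⇒ 4043/4096
edge 14 of 14 (R): { 0,1/2,3/4,7/8,15/16,31/32,63/64,505/512,2021/2048 | 4043/4096,1011/1024,253/256,127/128,1 } ⇒ 8085/8192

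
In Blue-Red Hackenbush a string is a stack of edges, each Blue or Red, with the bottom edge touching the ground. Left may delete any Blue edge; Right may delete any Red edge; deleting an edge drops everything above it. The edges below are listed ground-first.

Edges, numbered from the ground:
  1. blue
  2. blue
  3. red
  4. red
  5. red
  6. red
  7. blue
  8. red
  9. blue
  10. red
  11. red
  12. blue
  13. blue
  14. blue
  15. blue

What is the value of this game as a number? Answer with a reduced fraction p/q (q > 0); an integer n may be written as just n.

Build value(s[:k]) for k = 1..15, string s = blue blue red red red red blue red blue red red blue blue blue blue.
value_1 [b]  L=[0]  R=[·]  — 1
value_2 [bb]  L=[0; 1]  R=[·]  — 2
value_3 [bbr]  L=[0; 1]  R=[2]  — 3/2
value_4 [bbrr]  L=[0; 1]  R=[3/2; 2]  — 5/4
value_5 [bbrrr]  L=[0; 1]  R=[5/4; 3/2; 2]  — 9/8
value_6 [bbrrrr]  L=[0; 1]  R=[9/8; 5/4; 3/2; 2]  — 17/16
value_7 [bbrrrrb]  L=[0; 1; 17/16]  R=[9/8; 5/4; 3/2; 2]  — 35/32
value_8 [bbrrrrbr]  L=[0; 1; 17/16]  R=[35/32; 9/8; 5/4; 3/2; 2]  — 69/64
value_9 [bbrrrrbrb]  L=[0; 1; 17/16; 69/64]  R=[35/32; 9/8; 5/4; 3/2; 2]  — 139/128
value_10 [bbrrrrbrbr]  L=[0; 1; 17/16; 69/64]  R=[139/128; 35/32; 9/8; 5/4; 3/2; 2]  — 277/256
value_11 [bbrrrrbrbrr]  L=[0; 1; 17/16; 69/64]  R=[277/256; 139/128; 35/32; 9/8; 5/4; 3/2; 2]  — 553/512
value_12 [bbrrrrbrbrrb]  L=[0; 1; 17/16; 69/64; 553/512]  R=[277/256; 139/128; 35/32; 9/8; 5/4; 3/2; 2]  — 1107/1024
value_13 [bbrrrrbrbrrbb]  L=[0; 1; 17/16; 69/64; 553/512; 1107/1024]  R=[277/256; 139/128; 35/32; 9/8; 5/4; 3/2; 2]  — 2215/2048
value_14 [bbrrrrbrbrrbbb]  L=[0; 1; 17/16; 69/64; 553/512; 1107/1024; 2215/2048]  R=[277/256; 139/128; 35/32; 9/8; 5/4; 3/2; 2]  — 4431/4096
value_15 [bbrrrrbrbrrbbbb]  L=[0; 1; 17/16; 69/64; 553/512; 1107/1024; 2215/2048; 4431/4096]  R=[277/256; 139/128; 35/32; 9/8; 5/4; 3/2; 2]  — 8863/8192

8863/8192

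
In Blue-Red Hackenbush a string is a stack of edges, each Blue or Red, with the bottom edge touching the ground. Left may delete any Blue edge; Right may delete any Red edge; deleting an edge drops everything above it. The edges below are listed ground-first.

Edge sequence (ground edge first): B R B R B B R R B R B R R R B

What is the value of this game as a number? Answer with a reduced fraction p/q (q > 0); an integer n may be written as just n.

Build value(s[:k]) for k = 1..15, string s = B R B R B B R R B R B R R R B.
edge 1 of 15 (B): { 0 | none } ⇒ 1
edge 2 of 15 (R): { 0 | 1 } ⇒ 1/2
edge 3 of 15 (B): { 0; 1/2 | 1 } ⇒ 3/4
edge 4 of 15 (R): { 0; 1/2 | 3/4; 1 } ⇒ 5/8
edge 5 of 15 (B): { 0; 1/2; 5/8 | 3/4; 1 } ⇒ 11/16
edge 6 of 15 (B): { 0; 1/2; 5/8; 11/16 | 3/4; 1 } ⇒ 23/32
edge 7 of 15 (R): { 0; 1/2; 5/8; 11/16 | 23/32; 3/4; 1 } ⇒ 45/64
edge 8 of 15 (R): { 0; 1/2; 5/8; 11/16 | 45/64; 23/32; 3/4; 1 } ⇒ 89/128
edge 9 of 15 (B): { 0; 1/2; 5/8; 11/16; 89/128 | 45/64; 23/32; 3/4; 1 } ⇒ 179/256
edge 10 of 15 (R): { 0; 1/2; 5/8; 11/16; 89/128 | 179/256; 45/64; 23/32; 3/4; 1 } ⇒ 357/512
edge 11 of 15 (B): { 0; 1/2; 5/8; 11/16; 89/128; 357/512 | 179/256; 45/64; 23/32; 3/4; 1 } ⇒ 715/1024
edge 12 of 15 (R): { 0; 1/2; 5/8; 11/16; 89/128; 357/512 | 715/1024; 179/256; 45/64; 23/32; 3/4; 1 } ⇒ 1429/2048
edge 13 of 15 (R): { 0; 1/2; 5/8; 11/16; 89/128; 357/512 | 1429/2048; 715/1024; 179/256; 45/64; 23/32; 3/4; 1 } ⇒ 2857/4096
edge 14 of 15 (R): { 0; 1/2; 5/8; 11/16; 89/128; 357/512 | 2857/4096; 1429/2048; 715/1024; 179/256; 45/64; 23/32; 3/4; 1 } ⇒ 5713/8192
edge 15 of 15 (B): { 0; 1/2; 5/8; 11/16; 89/128; 357/512; 5713/8192 | 2857/4096; 1429/2048; 715/1024; 179/256; 45/64; 23/32; 3/4; 1 } ⇒ 11427/16384

11427/16384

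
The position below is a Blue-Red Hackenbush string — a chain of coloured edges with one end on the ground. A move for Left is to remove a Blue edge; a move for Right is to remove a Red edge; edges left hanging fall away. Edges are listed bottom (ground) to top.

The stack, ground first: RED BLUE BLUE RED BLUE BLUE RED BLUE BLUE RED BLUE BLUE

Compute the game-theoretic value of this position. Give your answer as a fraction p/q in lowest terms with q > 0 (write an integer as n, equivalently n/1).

Recurse on prefixes of the 12-edge string RED BLUE BLUE RED BLUE BLUE RED BLUE BLUE RED BLUE BLUE:
step 1: add RED to get R; options L={ (no moves) } R={ 0 } gives -1
step 2: add BLUE to get RB; options L={ -1 } R={ 0 } gives -1/2
step 3: add BLUE to get RBB; options L={ -1, -1/2 } R={ 0 } gives -1/4
step 4: add RED to get RBBR; options L={ -1, -1/2 } R={ -1/4, 0 } gives -3/8
step 5: add BLUE to get RBBRB; options L={ -1, -1/2, -3/8 } R={ -1/4, 0 } gives -5/16
step 6: add BLUE to get RBBRBB; options L={ -1, -1/2, -3/8, -5/16 } R={ -1/4, 0 } gives -9/32
step 7: add RED to get RBBRBBR; options L={ -1, -1/2, -3/8, -5/16 } R={ -9/32, -1/4, 0 } gives -19/64
step 8: add BLUE to get RBBRBBRB; options L={ -1, -1/2, -3/8, -5/16, -19/64 } R={ -9/32, -1/4, 0 } gives -37/128
step 9: add BLUE to get RBBRBBRBB; options L={ -1, -1/2, -3/8, -5/16, -19/64, -37/128 } R={ -9/32, -1/4, 0 } gives -73/256
step 10: add RED to get RBBRBBRBBR; options L={ -1, -1/2, -3/8, -5/16, -19/64, -37/128 } R={ -73/256, -9/32, -1/4, 0 } gives -147/512
step 11: add BLUE to get RBBRBBRBBRB; options L={ -1, -1/2, -3/8, -5/16, -19/64, -37/128, -147/512 } R={ -73/256, -9/32, -1/4, 0 } gives -293/1024
step 12: add BLUE to get RBBRBBRBBRBB; options L={ -1, -1/2, -3/8, -5/16, -19/64, -37/128, -147/512, -293/1024 } R={ -73/256, -9/32, -1/4, 0 } gives -585/2048

-585/2048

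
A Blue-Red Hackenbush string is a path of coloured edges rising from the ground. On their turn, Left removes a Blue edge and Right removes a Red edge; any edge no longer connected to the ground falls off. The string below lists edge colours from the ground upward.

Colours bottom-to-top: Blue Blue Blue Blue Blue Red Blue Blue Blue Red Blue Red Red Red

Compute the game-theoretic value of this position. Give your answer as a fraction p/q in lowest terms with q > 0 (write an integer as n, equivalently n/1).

2513/512

B: Left { 0 }, Right { ∅ } ⇒ simplest 1
BB: Left { 0, 1 }, Right { ∅ } ⇒ simplest 2
BBB: Left { 0, 1, 2 }, Right { ∅ } ⇒ simplest 3
BBBB: Left { 0, 1, 2, 3 }, Right { ∅ } ⇒ simplest 4
BBBBB: Left { 0, 1, 2, 3, 4 }, Right { ∅ } ⇒ simplest 5
BBBBBR: Left { 0, 1, 2, 3, 4 }, Right { 5 } ⇒ simplest 9/2
BBBBBRB: Left { 0, 1, 2, 3, 4, 9/2 }, Right { 5 } ⇒ simplest 19/4
BBBBBRBB: Left { 0, 1, 2, 3, 4, 9/2, 19/4 }, Right { 5 } ⇒ simplest 39/8
BBBBBRBBB: Left { 0, 1, 2, 3, 4, 9/2, 19/4, 39/8 }, Right { 5 } ⇒ simplest 79/16
BBBBBRBBBR: Left { 0, 1, 2, 3, 4, 9/2, 19/4, 39/8 }, Right { 79/16, 5 } ⇒ simplest 157/32
BBBBBRBBBRB: Left { 0, 1, 2, 3, 4, 9/2, 19/4, 39/8, 157/32 }, Right { 79/16, 5 } ⇒ simplest 315/64
BBBBBRBBBRBR: Left { 0, 1, 2, 3, 4, 9/2, 19/4, 39/8, 157/32 }, Right { 315/64, 79/16, 5 } ⇒ simplest 629/128
BBBBBRBBBRBRR: Left { 0, 1, 2, 3, 4, 9/2, 19/4, 39/8, 157/32 }, Right { 629/128, 315/64, 79/16, 5 } ⇒ simplest 1257/256
BBBBBRBBBRBRRR: Left { 0, 1, 2, 3, 4, 9/2, 19/4, 39/8, 157/32 }, Right { 1257/256, 629/128, 315/64, 79/16, 5 } ⇒ simplest 2513/512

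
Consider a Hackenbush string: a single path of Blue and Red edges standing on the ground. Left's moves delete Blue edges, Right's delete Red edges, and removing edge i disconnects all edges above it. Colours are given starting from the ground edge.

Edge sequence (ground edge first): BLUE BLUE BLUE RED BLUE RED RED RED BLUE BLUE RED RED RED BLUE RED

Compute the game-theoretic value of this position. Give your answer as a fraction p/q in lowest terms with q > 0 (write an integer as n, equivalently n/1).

10437/4096

Build val(s[:k]) for k = 1..15, string s = BLUE BLUE BLUE RED BLUE RED RED RED BLUE BLUE RED RED RED BLUE RED.
edge 1 of 15 (BLUE): { 0 | none } — 1
edge 2 of 15 (BLUE): { 0; 1 | none } — 2
edge 3 of 15 (BLUE): { 0; 1; 2 | none } — 3
edge 4 of 15 (RED): { 0; 1; 2 | 3 } — 5/2
edge 5 of 15 (BLUE): { 0; 1; 2; 5/2 | 3 } — 11/4
edge 6 of 15 (RED): { 0; 1; 2; 5/2 | 11/4; 3 } — 21/8
edge 7 of 15 (RED): { 0; 1; 2; 5/2 | 21/8; 11/4; 3 } — 41/16
edge 8 of 15 (RED): { 0; 1; 2; 5/2 | 41/16; 21/8; 11/4; 3 } — 81/32
edge 9 of 15 (BLUE): { 0; 1; 2; 5/2; 81/32 | 41/16; 21/8; 11/4; 3 } — 163/64
edge 10 of 15 (BLUE): { 0; 1; 2; 5/2; 81/32; 163/64 | 41/16; 21/8; 11/4; 3 } — 327/128
edge 11 of 15 (RED): { 0; 1; 2; 5/2; 81/32; 163/64 | 327/128; 41/16; 21/8; 11/4; 3 } — 653/256
edge 12 of 15 (RED): { 0; 1; 2; 5/2; 81/32; 163/64 | 653/256; 327/128; 41/16; 21/8; 11/4; 3 } — 1305/512
edge 13 of 15 (RED): { 0; 1; 2; 5/2; 81/32; 163/64 | 1305/512; 653/256; 327/128; 41/16; 21/8; 11/4; 3 } — 2609/1024
edge 14 of 15 (BLUE): { 0; 1; 2; 5/2; 81/32; 163/64; 2609/1024 | 1305/512; 653/256; 327/128; 41/16; 21/8; 11/4; 3 } — 5219/2048
edge 15 of 15 (RED): { 0; 1; 2; 5/2; 81/32; 163/64; 2609/1024 | 5219/2048; 1305/512; 653/256; 327/128; 41/16; 21/8; 11/4; 3 } — 10437/4096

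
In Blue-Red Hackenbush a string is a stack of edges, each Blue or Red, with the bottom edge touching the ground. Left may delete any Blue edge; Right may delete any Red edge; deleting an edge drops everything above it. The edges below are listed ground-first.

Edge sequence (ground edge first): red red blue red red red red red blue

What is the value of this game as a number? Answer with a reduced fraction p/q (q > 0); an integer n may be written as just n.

-253/128

Build G(s[:k]) for k = 1..9, string s = red red blue red red red red red blue.
edge 1 of 9 (red): { (no moves) | 0 } ⇒ -1
edge 2 of 9 (red): { (no moves) | -1 0 } ⇒ -2
edge 3 of 9 (blue): { -2 | -1 0 } ⇒ -3/2
edge 4 of 9 (red): { -2 | -3/2 -1 0 } ⇒ -7/4
edge 5 of 9 (red): { -2 | -7/4 -3/2 -1 0 } ⇒ -15/8
edge 6 of 9 (red): { -2 | -15/8 -7/4 -3/2 -1 0 } ⇒ -31/16
edge 7 of 9 (red): { -2 | -31/16 -15/8 -7/4 -3/2 -1 0 } ⇒ -63/32
edge 8 of 9 (red): { -2 | -63/32 -31/16 -15/8 -7/4 -3/2 -1 0 } ⇒ -127/64
edge 9 of 9 (blue): { -2 -127/64 | -63/32 -31/16 -15/8 -7/4 -3/2 -1 0 } ⇒ -253/128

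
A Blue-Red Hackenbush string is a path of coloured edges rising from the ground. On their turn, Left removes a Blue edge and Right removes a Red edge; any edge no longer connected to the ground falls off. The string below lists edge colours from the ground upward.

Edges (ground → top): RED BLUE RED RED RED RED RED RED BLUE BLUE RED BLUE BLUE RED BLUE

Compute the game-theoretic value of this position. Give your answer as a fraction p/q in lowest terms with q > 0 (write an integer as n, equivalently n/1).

-16165/16384

edge 1 of 15 (RED): { — | 0 } → -1
edge 2 of 15 (BLUE): { -1 | 0 } → -1/2
edge 3 of 15 (RED): { -1 | -1/2, 0 } → -3/4
edge 4 of 15 (RED): { -1 | -3/4, -1/2, 0 } → -7/8
edge 5 of 15 (RED): { -1 | -7/8, -3/4, -1/2, 0 } → -15/16
edge 6 of 15 (RED): { -1 | -15/16, -7/8, -3/4, -1/2, 0 } → -31/32
edge 7 of 15 (RED): { -1 | -31/32, -15/16, -7/8, -3/4, -1/2, 0 } → -63/64
edge 8 of 15 (RED): { -1 | -63/64, -31/32, -15/16, -7/8, -3/4, -1/2, 0 } → -127/128
edge 9 of 15 (BLUE): { -1, -127/128 | -63/64, -31/32, -15/16, -7/8, -3/4, -1/2, 0 } → -253/256
edge 10 of 15 (BLUE): { -1, -127/128, -253/256 | -63/64, -31/32, -15/16, -7/8, -3/4, -1/2, 0 } → -505/512
edge 11 of 15 (RED): { -1, -127/128, -253/256 | -505/512, -63/64, -31/32, -15/16, -7/8, -3/4, -1/2, 0 } → -1011/1024
edge 12 of 15 (BLUE): { -1, -127/128, -253/256, -1011/1024 | -505/512, -63/64, -31/32, -15/16, -7/8, -3/4, -1/2, 0 } → -2021/2048
edge 13 of 15 (BLUE): { -1, -127/128, -253/256, -1011/1024, -2021/2048 | -505/512, -63/64, -31/32, -15/16, -7/8, -3/4, -1/2, 0 } → -4041/4096
edge 14 of 15 (RED): { -1, -127/128, -253/256, -1011/1024, -2021/2048 | -4041/4096, -505/512, -63/64, -31/32, -15/16, -7/8, -3/4, -1/2, 0 } → -8083/8192
edge 15 of 15 (BLUE): { -1, -127/128, -253/256, -1011/1024, -2021/2048, -8083/8192 | -4041/4096, -505/512, -63/64, -31/32, -15/16, -7/8, -3/4, -1/2, 0 } → -16165/16384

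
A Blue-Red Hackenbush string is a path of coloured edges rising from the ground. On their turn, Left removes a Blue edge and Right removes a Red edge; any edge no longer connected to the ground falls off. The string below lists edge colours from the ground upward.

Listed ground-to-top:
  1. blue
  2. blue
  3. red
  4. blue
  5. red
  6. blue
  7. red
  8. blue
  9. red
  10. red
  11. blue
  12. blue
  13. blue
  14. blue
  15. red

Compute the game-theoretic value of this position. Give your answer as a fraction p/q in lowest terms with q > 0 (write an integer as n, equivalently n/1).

13629/8192

Recurse on prefixes of the 15-edge string blue blue red blue red blue red blue red red blue blue blue blue red:
edge 1 of 15 (blue): { 0 | ∅ } gives 1
edge 2 of 15 (blue): { 0; 1 | ∅ } gives 2
edge 3 of 15 (red): { 0; 1 | 2 } gives 3/2
edge 4 of 15 (blue): { 0; 1; 3/2 | 2 } gives 7/4
edge 5 of 15 (red): { 0; 1; 3/2 | 7/4; 2 } gives 13/8
edge 6 of 15 (blue): { 0; 1; 3/2; 13/8 | 7/4; 2 } gives 27/16
edge 7 of 15 (red): { 0; 1; 3/2; 13/8 | 27/16; 7/4; 2 } gives 53/32
edge 8 of 15 (blue): { 0; 1; 3/2; 13/8; 53/32 | 27/16; 7/4; 2 } gives 107/64
edge 9 of 15 (red): { 0; 1; 3/2; 13/8; 53/32 | 107/64; 27/16; 7/4; 2 } gives 213/128
edge 10 of 15 (red): { 0; 1; 3/2; 13/8; 53/32 | 213/128; 107/64; 27/16; 7/4; 2 } gives 425/256
edge 11 of 15 (blue): { 0; 1; 3/2; 13/8; 53/32; 425/256 | 213/128; 107/64; 27/16; 7/4; 2 } gives 851/512
edge 12 of 15 (blue): { 0; 1; 3/2; 13/8; 53/32; 425/256; 851/512 | 213/128; 107/64; 27/16; 7/4; 2 } gives 1703/1024
edge 13 of 15 (blue): { 0; 1; 3/2; 13/8; 53/32; 425/256; 851/512; 1703/1024 | 213/128; 107/64; 27/16; 7/4; 2 } gives 3407/2048
edge 14 of 15 (blue): { 0; 1; 3/2; 13/8; 53/32; 425/256; 851/512; 1703/1024; 3407/2048 | 213/128; 107/64; 27/16; 7/4; 2 } gives 6815/4096
edge 15 of 15 (red): { 0; 1; 3/2; 13/8; 53/32; 425/256; 851/512; 1703/1024; 3407/2048 | 6815/4096; 213/128; 107/64; 27/16; 7/4; 2 } gives 13629/8192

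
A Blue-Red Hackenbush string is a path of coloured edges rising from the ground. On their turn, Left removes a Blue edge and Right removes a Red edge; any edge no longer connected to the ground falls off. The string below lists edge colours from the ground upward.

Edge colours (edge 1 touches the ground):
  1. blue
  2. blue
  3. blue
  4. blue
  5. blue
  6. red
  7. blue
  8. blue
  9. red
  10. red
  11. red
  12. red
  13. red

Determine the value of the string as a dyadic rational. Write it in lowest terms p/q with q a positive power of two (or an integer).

Build g(s[:k]) for k = 1..13, string s = blue blue blue blue blue red blue blue red red red red red.
g(b) = { 0 | · } so 1
g(bb) = { 0,1 | · } so 2
g(bbb) = { 0,1,2 | · } so 3
g(bbbb) = { 0,1,2,3 | · } so 4
g(bbbbb) = { 0,1,2,3,4 | · } so 5
g(bbbbbr) = { 0,1,2,3,4 | 5 } so 9/2
g(bbbbbrb) = { 0,1,2,3,4,9/2 | 5 } so 19/4
g(bbbbbrbb) = { 0,1,2,3,4,9/2,19/4 | 5 } so 39/8
g(bbbbbrbbr) = { 0,1,2,3,4,9/2,19/4 | 39/8,5 } so 77/16
g(bbbbbrbbrr) = { 0,1,2,3,4,9/2,19/4 | 77/16,39/8,5 } so 153/32
g(bbbbbrbbrrr) = { 0,1,2,3,4,9/2,19/4 | 153/32,77/16,39/8,5 } so 305/64
g(bbbbbrbbrrrr) = { 0,1,2,3,4,9/2,19/4 | 305/64,153/32,77/16,39/8,5 } so 609/128
g(bbbbbrbbrrrrr) = { 0,1,2,3,4,9/2,19/4 | 609/128,305/64,153/32,77/16,39/8,5 } so 1217/256

1217/256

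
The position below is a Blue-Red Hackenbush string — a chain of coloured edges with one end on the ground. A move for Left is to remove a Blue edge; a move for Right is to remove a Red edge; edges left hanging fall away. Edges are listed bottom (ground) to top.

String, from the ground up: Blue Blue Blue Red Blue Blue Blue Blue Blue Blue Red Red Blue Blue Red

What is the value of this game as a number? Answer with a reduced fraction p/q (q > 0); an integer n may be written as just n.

Recurse on prefixes of the 15-edge string Blue Blue Blue Red Blue Blue Blue Blue Blue Blue Red Red Blue Blue Red:
B: Left { 0 }, Right { · } -> simplest 1
BB: Left { 0 1 }, Right { · } -> simplest 2
BBB: Left { 0 1 2 }, Right { · } -> simplest 3
BBBR: Left { 0 1 2 }, Right { 3 } -> simplest 5/2
BBBRB: Left { 0 1 2 5/2 }, Right { 3 } -> simplest 11/4
BBBRBB: Left { 0 1 2 5/2 11/4 }, Right { 3 } -> simplest 23/8
BBBRBBB: Left { 0 1 2 5/2 11/4 23/8 }, Right { 3 } -> simplest 47/16
BBBRBBBB: Left { 0 1 2 5/2 11/4 23/8 47/16 }, Right { 3 } -> simplest 95/32
BBBRBBBBB: Left { 0 1 2 5/2 11/4 23/8 47/16 95/32 }, Right { 3 } -> simplest 191/64
BBBRBBBBBB: Left { 0 1 2 5/2 11/4 23/8 47/16 95/32 191/64 }, Right { 3 } -> simplest 383/128
BBBRBBBBBBR: Left { 0 1 2 5/2 11/4 23/8 47/16 95/32 191/64 }, Right { 383/128 3 } -> simplest 765/256
BBBRBBBBBBRR: Left { 0 1 2 5/2 11/4 23/8 47/16 95/32 191/64 }, Right { 765/256 383/128 3 } -> simplest 1529/512
BBBRBBBBBBRRB: Left { 0 1 2 5/2 11/4 23/8 47/16 95/32 191/64 1529/512 }, Right { 765/256 383/128 3 } -> simplest 3059/1024
BBBRBBBBBBRRBB: Left { 0 1 2 5/2 11/4 23/8 47/16 95/32 191/64 1529/512 3059/1024 }, Right { 765/256 383/128 3 } -> simplest 6119/2048
BBBRBBBBBBRRBBR: Left { 0 1 2 5/2 11/4 23/8 47/16 95/32 191/64 1529/512 3059/1024 }, Right { 6119/2048 765/256 383/128 3 } -> simplest 12237/4096

12237/4096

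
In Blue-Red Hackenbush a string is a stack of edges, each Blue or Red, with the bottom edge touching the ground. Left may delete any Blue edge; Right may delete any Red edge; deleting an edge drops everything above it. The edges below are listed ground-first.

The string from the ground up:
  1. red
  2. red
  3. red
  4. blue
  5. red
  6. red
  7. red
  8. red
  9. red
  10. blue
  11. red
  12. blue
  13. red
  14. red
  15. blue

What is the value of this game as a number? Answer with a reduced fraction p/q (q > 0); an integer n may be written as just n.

Build g(s[:k]) for k = 1..15, string s = red red red blue red red red red red blue red blue red red blue.
1 of 15 · r · max L −∞ · min R 0 gives -1
2 of 15 · rr · max L −∞ · min R -1 gives -2
3 of 15 · rrr · max L −∞ · min R -2 gives -3
4 of 15 · rrrb · max L -3 · min R -2 gives -5/2
5 of 15 · rrrbr · max L -3 · min R -5/2 gives -11/4
6 of 15 · rrrbrr · max L -3 · min R -11/4 gives -23/8
7 of 15 · rrrbrrr · max L -3 · min R -23/8 gives -47/16
8 of 15 · rrrbrrrr · max L -3 · min R -47/16 gives -95/32
9 of 15 · rrrbrrrrr · max L -3 · min R -95/32 gives -191/64
10 of 15 · rrrbrrrrrb · max L -191/64 · min R -95/32 gives -381/128
11 of 15 · rrrbrrrrrbr · max L -191/64 · min R -381/128 gives -763/256
12 of 15 · rrrbrrrrrbrb · max L -763/256 · min R -381/128 gives -1525/512
13 of 15 · rrrbrrrrrbrbr · max L -763/256 · min R -1525/512 gives -3051/1024
14 of 15 · rrrbrrrrrbrbrr · max L -763/256 · min R -3051/1024 gives -6103/2048
15 of 15 · rrrbrrrrrbrbrrb · max L -6103/2048 · min R -3051/1024 gives -12205/4096

-12205/4096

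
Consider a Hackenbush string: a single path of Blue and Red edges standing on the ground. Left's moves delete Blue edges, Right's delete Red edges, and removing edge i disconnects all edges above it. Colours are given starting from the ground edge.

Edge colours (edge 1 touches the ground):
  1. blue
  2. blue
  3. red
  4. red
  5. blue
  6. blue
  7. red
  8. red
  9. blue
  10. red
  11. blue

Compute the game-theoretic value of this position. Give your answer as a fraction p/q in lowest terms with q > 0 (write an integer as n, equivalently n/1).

715/512

Prefix values for blue blue red red blue blue red red blue red blue via {L|R} + simplicity:
edge 1 of 11 (blue): { 0 | (no moves) } — 1
edge 2 of 11 (blue): { 0 1 | (no moves) } — 2
edge 3 of 11 (red): { 0 1 | 2 } — 3/2
edge 4 of 11 (red): { 0 1 | 3/2 2 } — 5/4
edge 5 of 11 (blue): { 0 1 5/4 | 3/2 2 } — 11/8
edge 6 of 11 (blue): { 0 1 5/4 11/8 | 3/2 2 } — 23/16
edge 7 of 11 (red): { 0 1 5/4 11/8 | 23/16 3/2 2 } — 45/32
edge 8 of 11 (red): { 0 1 5/4 11/8 | 45/32 23/16 3/2 2 } — 89/64
edge 9 of 11 (blue): { 0 1 5/4 11/8 89/64 | 45/32 23/16 3/2 2 } — 179/128
edge 10 of 11 (red): { 0 1 5/4 11/8 89/64 | 179/128 45/32 23/16 3/2 2 } — 357/256
edge 11 of 11 (blue): { 0 1 5/4 11/8 89/64 357/256 | 179/128 45/32 23/16 3/2 2 } — 715/512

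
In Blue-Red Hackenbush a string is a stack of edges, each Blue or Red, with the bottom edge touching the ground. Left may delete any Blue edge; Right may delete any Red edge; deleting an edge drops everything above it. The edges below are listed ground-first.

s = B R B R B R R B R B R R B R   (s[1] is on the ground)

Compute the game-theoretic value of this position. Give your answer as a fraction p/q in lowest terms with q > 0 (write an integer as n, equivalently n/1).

5285/8192

v_1 [B]  L=[0]  R=[(no moves)]  = 1
v_2 [BR]  L=[0]  R=[1]  = 1/2
v_3 [BRB]  L=[0,1/2]  R=[1]  = 3/4
v_4 [BRBR]  L=[0,1/2]  R=[3/4,1]  = 5/8
v_5 [BRBRB]  L=[0,1/2,5/8]  R=[3/4,1]  = 11/16
v_6 [BRBRBR]  L=[0,1/2,5/8]  R=[11/16,3/4,1]  = 21/32
v_7 [BRBRBRR]  L=[0,1/2,5/8]  R=[21/32,11/16,3/4,1]  = 41/64
v_8 [BRBRBRRB]  L=[0,1/2,5/8,41/64]  R=[21/32,11/16,3/4,1]  = 83/128
v_9 [BRBRBRRBR]  L=[0,1/2,5/8,41/64]  R=[83/128,21/32,11/16,3/4,1]  = 165/256
v_10 [BRBRBRRBRB]  L=[0,1/2,5/8,41/64,165/256]  R=[83/128,21/32,11/16,3/4,1]  = 331/512
v_11 [BRBRBRRBRBR]  L=[0,1/2,5/8,41/64,165/256]  R=[331/512,83/128,21/32,11/16,3/4,1]  = 661/1024
v_12 [BRBRBRRBRBRR]  L=[0,1/2,5/8,41/64,165/256]  R=[661/1024,331/512,83/128,21/32,11/16,3/4,1]  = 1321/2048
v_13 [BRBRBRRBRBRRB]  L=[0,1/2,5/8,41/64,165/256,1321/2048]  R=[661/1024,331/512,83/128,21/32,11/16,3/4,1]  = 2643/4096
v_14 [BRBRBRRBRBRRBR]  L=[0,1/2,5/8,41/64,165/256,1321/2048]  R=[2643/4096,661/1024,331/512,83/128,21/32,11/16,3/4,1]  = 5285/8192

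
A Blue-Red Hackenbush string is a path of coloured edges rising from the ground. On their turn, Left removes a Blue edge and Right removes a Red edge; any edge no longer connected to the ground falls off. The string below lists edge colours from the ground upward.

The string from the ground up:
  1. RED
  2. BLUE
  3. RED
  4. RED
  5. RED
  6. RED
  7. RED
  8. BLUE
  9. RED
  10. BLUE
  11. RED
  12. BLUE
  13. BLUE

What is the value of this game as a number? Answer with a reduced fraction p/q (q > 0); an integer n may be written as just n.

-4009/4096

Recurse on prefixes of the 13-edge string RED BLUE RED RED RED RED RED BLUE RED BLUE RED BLUE BLUE:
1 of 13 · R · max L −∞ · min R 0 ⇒ -1
2 of 13 · RB · max L -1 · min R 0 ⇒ -1/2
3 of 13 · RBR · max L -1 · min R -1/2 ⇒ -3/4
4 of 13 · RBRR · max L -1 · min R -3/4 ⇒ -7/8
5 of 13 · RBRRR · max L -1 · min R -7/8 ⇒ -15/16
6 of 13 · RBRRRR · max L -1 · min R -15/16 ⇒ -31/32
7 of 13 · RBRRRRR · max L -1 · min R -31/32 ⇒ -63/64
8 of 13 · RBRRRRRB · max L -63/64 · min R -31/32 ⇒ -125/128
9 of 13 · RBRRRRRBR · max L -63/64 · min R -125/128 ⇒ -251/256
10 of 13 · RBRRRRRBRB · max L -251/256 · min R -125/128 ⇒ -501/512
11 of 13 · RBRRRRRBRBR · max L -251/256 · min R -501/512 ⇒ -1003/1024
12 of 13 · RBRRRRRBRBRB · max L -1003/1024 · min R -501/512 ⇒ -2005/2048
13 of 13 · RBRRRRRBRBRBB · max L -2005/2048 · min R -501/512 ⇒ -4009/4096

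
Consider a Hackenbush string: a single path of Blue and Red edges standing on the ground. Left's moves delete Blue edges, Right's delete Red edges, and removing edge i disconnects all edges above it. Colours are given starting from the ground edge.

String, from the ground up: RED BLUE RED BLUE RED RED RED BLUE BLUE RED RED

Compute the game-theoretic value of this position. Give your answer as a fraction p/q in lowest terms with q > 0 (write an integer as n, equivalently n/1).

edge 1 of 11 (RED): { · | 0 } ⇒ -1
edge 2 of 11 (BLUE): { -1 | 0 } ⇒ -1/2
edge 3 of 11 (RED): { -1 | -1/2, 0 } ⇒ -3/4
edge 4 of 11 (BLUE): { -1, -3/4 | -1/2, 0 } ⇒ -5/8
edge 5 of 11 (RED): { -1, -3/4 | -5/8, -1/2, 0 } ⇒ -11/16
edge 6 of 11 (RED): { -1, -3/4 | -11/16, -5/8, -1/2, 0 } ⇒ -23/32
edge 7 of 11 (RED): { -1, -3/4 | -23/32, -11/16, -5/8, -1/2, 0 } ⇒ -47/64
edge 8 of 11 (BLUE): { -1, -3/4, -47/64 | -23/32, -11/16, -5/8, -1/2, 0 } ⇒ -93/128
edge 9 of 11 (BLUE): { -1, -3/4, -47/64, -93/128 | -23/32, -11/16, -5/8, -1/2, 0 } ⇒ -185/256
edge 10 of 11 (RED): { -1, -3/4, -47/64, -93/128 | -185/256, -23/32, -11/16, -5/8, -1/2, 0 } ⇒ -371/512
edge 11 of 11 (RED): { -1, -3/4, -47/64, -93/128 | -371/512, -185/256, -23/32, -11/16, -5/8, -1/2, 0 } ⇒ -743/1024

-743/1024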